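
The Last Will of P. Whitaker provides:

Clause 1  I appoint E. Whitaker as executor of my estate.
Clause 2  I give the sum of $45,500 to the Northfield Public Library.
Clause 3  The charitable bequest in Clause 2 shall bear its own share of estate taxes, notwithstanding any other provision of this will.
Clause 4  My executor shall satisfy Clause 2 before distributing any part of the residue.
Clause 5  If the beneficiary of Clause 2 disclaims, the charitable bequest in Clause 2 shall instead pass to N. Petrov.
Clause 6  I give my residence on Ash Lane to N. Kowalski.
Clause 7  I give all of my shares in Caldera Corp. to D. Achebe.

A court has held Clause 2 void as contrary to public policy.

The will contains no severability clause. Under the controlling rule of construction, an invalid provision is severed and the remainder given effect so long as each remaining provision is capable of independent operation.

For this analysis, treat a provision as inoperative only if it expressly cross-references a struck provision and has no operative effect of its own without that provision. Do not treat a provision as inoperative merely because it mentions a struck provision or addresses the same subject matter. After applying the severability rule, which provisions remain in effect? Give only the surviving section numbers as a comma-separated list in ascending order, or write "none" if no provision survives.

1, 6, 7

Clause 2 is struck. The only function of Clause 3 is the tax charge on Clause 2, so it cannot stand once Clause 2 is removed. Clause 4 merely fixes the priority direction for Clause 2; with Clause 2 gone it has nothing to operate on and falls away. Clause 5 merely fixes the alternative disposition for Clause 2; with Clause 2 gone it has nothing to operate on and falls away. Under the stated default rule, only provisions that cannot operate independently fall away; the rest are enforced. Clause 1, Clause 6, and Clause 7 remain in effect.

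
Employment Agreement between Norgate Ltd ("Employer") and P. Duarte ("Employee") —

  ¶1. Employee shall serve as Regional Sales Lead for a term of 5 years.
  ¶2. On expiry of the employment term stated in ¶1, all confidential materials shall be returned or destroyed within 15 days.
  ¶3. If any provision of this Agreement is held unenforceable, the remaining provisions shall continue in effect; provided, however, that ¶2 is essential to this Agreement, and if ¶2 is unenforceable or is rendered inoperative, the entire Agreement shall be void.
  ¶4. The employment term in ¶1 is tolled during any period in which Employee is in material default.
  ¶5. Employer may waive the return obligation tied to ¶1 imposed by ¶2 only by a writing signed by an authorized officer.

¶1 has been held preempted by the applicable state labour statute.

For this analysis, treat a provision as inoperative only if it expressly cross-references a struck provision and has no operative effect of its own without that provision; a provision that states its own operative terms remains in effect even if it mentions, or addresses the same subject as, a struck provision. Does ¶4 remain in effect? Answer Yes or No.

No

¶1 is struck. ¶2 merely fixes the return obligation tied to ¶1; with ¶1 gone it has nothing to operate on and falls away. The whole of ¶4 is the tolling of the employment term, defined by reference to ¶1, so ¶4 cannot stand once ¶1 is removed. ¶5 operates only by reference to ¶2, so it falls with ¶2. ¶3 makes ¶2 an essential term, and ¶2 has been rendered inoperative by the cascade; under ¶3, the entire Agreement is therefore void. No provision of the Agreement survives. ¶4 is among the inoperative provisions, so the answer is no.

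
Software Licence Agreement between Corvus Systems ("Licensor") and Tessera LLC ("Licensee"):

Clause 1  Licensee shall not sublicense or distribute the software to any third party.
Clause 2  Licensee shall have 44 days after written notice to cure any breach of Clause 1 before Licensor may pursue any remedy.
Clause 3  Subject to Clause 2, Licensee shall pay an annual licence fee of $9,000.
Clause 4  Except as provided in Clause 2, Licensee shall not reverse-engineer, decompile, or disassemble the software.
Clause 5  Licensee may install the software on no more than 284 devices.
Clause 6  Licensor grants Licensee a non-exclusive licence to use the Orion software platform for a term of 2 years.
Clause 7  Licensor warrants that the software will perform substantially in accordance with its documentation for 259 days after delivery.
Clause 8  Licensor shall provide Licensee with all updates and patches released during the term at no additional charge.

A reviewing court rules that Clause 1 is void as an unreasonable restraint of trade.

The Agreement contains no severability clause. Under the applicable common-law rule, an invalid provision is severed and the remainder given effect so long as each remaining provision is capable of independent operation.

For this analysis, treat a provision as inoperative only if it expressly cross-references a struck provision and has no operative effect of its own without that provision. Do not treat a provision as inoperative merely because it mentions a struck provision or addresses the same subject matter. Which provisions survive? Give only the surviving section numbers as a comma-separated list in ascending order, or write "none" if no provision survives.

3, 4, 5, 6, 7, 8

Clause 1 is struck. Clause 2 has no operative effect of its own apart from Clause 1 and is therefore inoperative. Although Clause 4 refers to Clause 2, its operative terms do not depend on Clause 2, so it remains in effect. Clause 3 mentions Clause 2 but its own obligation stands independently of Clause 2, so Clause 3 is not affected. With no severability clause, the stated default rule severs what cannot stand and enforces each remaining provision that can operate on its own. Clause 3, Clause 4, Clause 5, Clause 6, Clause 7, and Clause 8 remain in effect.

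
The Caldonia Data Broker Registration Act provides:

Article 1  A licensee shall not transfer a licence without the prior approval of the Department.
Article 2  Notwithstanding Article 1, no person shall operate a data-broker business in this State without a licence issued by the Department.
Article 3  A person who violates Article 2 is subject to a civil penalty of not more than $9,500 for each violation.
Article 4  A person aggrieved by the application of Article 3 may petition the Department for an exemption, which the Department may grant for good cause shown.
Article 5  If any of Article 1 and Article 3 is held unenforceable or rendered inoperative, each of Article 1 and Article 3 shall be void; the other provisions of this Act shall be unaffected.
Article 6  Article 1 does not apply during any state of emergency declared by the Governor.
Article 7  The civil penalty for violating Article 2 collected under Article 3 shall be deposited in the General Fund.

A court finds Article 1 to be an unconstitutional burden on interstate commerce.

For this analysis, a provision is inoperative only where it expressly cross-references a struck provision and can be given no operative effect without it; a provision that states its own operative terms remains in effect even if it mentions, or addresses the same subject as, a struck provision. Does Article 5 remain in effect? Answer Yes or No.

Article 1 is struck. Article 6 has no operative effect of its own apart from Article 1 and is therefore inoperative. Article 2 mentions Article 1 but its own obligation stands independently of Article 1, so Article 2 is not affected. Article 5 declares Article 1 and Article 3 mutually dependent; since one of them has fallen, all of them are of no effect. That brings down Article 3 as well. Article 4 and Article 7 in turn depend solely on a provision now struck and likewise fall. The remainder continues in force under Article 5. That leaves Article 2 and Article 5 in effect. Article 5 is among the surviving provisions, so the answer is yes.

Yes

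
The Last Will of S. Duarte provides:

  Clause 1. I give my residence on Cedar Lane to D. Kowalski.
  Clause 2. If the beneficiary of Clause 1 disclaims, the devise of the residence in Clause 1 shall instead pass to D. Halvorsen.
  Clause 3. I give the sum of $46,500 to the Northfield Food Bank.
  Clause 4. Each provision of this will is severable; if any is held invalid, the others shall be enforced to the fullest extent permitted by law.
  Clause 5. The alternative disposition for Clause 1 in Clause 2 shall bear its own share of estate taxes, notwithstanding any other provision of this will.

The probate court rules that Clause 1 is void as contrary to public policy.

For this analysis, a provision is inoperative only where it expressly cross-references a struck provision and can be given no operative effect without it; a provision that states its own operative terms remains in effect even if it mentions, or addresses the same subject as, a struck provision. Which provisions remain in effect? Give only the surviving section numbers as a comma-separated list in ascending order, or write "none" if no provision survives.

Clause 1 is struck. Clause 2 has no operative effect of its own apart from Clause 1 and is therefore inoperative. Clause 5 has no operative effect of its own apart from Clause 2 and is therefore inoperative. Clause 4 is a severability clause and preserves every provision that can still be given independent effect. The provisions still in force are Clause 3 and Clause 4.

3, 4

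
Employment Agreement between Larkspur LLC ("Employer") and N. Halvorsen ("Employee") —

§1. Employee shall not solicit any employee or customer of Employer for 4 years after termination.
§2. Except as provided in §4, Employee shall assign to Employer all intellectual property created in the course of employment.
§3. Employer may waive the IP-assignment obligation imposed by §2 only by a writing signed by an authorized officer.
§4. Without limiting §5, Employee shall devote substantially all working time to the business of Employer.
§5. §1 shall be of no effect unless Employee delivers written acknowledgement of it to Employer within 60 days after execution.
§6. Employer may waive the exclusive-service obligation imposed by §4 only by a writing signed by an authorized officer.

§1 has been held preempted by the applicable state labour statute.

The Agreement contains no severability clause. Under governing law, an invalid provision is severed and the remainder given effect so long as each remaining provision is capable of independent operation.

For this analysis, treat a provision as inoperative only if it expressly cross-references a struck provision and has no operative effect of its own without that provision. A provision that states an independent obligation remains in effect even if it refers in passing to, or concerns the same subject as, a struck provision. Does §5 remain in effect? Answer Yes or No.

No

§1 is struck. §5 merely fixes the acknowledgement condition for §1; with §1 gone it has nothing to operate on and falls away. Although §4 refers to §5, its operative terms do not depend on §5, so it remains in effect. With no severability clause, the stated default rule severs what cannot stand and enforces each remaining provision that can operate on its own. §2, §3, §4, and §6 remain in effect. §5 is among the inoperative provisions, so the answer is no.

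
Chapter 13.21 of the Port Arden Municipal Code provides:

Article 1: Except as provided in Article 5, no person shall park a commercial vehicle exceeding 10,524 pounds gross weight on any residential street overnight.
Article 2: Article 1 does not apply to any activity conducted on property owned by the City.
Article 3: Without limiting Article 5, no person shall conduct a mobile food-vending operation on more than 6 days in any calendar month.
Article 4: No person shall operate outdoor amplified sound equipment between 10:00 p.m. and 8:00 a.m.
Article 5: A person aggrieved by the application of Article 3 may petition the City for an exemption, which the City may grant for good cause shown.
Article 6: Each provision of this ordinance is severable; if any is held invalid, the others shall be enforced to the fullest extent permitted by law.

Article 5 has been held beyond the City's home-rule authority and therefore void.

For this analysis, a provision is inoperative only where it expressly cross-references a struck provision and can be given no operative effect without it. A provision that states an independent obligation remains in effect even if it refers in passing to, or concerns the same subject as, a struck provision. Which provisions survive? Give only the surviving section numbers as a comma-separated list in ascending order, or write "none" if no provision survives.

Article 5 is struck. Article 1 mentions Article 5 but its own obligation stands independently of Article 5, so Article 1 is not affected. Although Article 3 refers to Article 5, its operative terms do not depend on Article 5, so it remains in effect. Nothing else in the ordinance is defined by reference to Article 5. Article 6 is a severability clause and preserves every provision that can still be given independent effect. The provisions still in force are Article 1, Article 2, Article 3, Article 4, and Article 6.

1, 2, 3, 4, 6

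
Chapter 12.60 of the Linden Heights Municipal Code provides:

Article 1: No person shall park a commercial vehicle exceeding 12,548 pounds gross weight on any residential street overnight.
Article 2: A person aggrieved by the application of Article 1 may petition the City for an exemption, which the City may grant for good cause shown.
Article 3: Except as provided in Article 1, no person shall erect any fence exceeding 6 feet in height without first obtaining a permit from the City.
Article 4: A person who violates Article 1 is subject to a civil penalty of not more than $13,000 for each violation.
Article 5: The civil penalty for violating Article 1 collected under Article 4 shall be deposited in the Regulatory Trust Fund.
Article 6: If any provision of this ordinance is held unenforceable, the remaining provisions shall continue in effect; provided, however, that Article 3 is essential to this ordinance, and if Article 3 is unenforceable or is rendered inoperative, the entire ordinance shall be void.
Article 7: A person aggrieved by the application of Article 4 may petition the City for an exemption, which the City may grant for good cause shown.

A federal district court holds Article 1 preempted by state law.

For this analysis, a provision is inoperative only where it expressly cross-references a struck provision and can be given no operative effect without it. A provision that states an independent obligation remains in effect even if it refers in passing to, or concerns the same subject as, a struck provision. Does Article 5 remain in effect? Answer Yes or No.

No

Article 1 is struck. Article 2 has no operative effect of its own apart from Article 1 and is therefore inoperative. Article 4 has no operative effect of its own apart from Article 1 and is therefore inoperative. The whole of Article 5 is the disposition of the civil penalty for violating Article 1, defined by reference to Article 4, so Article 5 cannot stand once Article 4 is removed. Article 7 merely fixes the exemption procedure for Article 4; with Article 4 gone it has nothing to operate on and falls away. Article 3 mentions Article 1 but its own obligation stands independently of Article 1, so Article 3 is not affected. Article 6 makes Article 3 an essential term, but Article 3 is unaffected, so the severability proviso in Article 6 preserves the remaining provisions. Article 3 and Article 6 remain in effect. Article 5 is among the inoperative provisions, so the answer is no.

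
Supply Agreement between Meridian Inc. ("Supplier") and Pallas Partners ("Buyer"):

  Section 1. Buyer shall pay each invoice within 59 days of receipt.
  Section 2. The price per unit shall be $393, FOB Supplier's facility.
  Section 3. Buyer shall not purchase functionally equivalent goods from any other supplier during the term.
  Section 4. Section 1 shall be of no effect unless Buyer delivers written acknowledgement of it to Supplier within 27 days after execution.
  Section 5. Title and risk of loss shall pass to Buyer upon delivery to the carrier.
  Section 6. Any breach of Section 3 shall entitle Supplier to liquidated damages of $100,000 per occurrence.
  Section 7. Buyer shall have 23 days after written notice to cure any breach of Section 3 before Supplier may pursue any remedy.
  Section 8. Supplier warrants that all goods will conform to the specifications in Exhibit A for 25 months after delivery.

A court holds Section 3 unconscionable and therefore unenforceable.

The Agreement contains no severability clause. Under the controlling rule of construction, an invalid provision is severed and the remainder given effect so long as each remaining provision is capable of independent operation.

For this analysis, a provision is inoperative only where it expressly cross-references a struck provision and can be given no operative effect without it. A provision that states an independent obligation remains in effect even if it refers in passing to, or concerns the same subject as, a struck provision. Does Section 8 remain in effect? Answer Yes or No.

Section 3 is struck. Section 6 does nothing except set the liquidated-damages amount by reference to Section 3; with Section 3 gone it has no independent effect and is inoperative. Section 7 merely fixes the cure period for breach of Section 3; with Section 3 gone it has nothing to operate on and falls away. Under the stated default rule, only provisions that cannot operate independently fall away; the rest are enforced. The provisions still in force are Section 1, Section 2, Section 4, Section 5, and Section 8. Section 8 is among the surviving provisions, so the answer is yes.

Yes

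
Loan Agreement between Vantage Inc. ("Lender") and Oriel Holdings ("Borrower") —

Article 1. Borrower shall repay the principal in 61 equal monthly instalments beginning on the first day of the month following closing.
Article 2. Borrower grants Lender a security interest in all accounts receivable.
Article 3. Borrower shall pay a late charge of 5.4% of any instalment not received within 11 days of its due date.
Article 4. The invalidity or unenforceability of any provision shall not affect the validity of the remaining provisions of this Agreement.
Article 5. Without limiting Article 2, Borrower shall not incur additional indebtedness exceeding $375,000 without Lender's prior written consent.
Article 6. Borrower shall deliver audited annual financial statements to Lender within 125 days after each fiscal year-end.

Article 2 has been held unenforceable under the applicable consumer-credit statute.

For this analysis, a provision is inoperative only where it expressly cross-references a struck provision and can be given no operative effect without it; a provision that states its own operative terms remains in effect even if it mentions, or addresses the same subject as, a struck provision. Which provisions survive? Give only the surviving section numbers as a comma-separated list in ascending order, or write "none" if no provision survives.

1, 3, 4, 5, 6

Article 2 is struck. Although Article 5 refers to Article 2, its operative terms do not depend on Article 2, so it remains in effect. No other provision's operative terms depend on Article 2. Under the severability clause in Article 4, the remaining provisions continue in force. That leaves Article 1, Article 3, Article 4, Article 5, and Article 6 in effect.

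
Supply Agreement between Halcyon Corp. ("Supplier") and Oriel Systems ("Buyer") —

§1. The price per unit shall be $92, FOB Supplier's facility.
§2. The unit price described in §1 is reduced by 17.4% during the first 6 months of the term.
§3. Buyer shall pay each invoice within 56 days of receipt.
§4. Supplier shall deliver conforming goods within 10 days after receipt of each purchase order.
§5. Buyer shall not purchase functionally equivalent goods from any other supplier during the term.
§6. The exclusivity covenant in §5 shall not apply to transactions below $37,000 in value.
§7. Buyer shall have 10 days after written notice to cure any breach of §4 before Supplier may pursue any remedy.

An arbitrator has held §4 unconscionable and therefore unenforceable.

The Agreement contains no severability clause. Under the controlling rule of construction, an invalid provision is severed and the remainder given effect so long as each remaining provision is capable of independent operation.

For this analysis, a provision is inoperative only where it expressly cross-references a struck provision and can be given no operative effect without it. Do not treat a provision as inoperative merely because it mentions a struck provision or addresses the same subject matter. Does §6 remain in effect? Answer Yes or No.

§4 is struck. §7 has no operative effect of its own apart from §4 and is therefore inoperative. With no severability clause, the stated default rule severs what cannot stand and enforces each remaining provision that can operate on its own. The provisions still in force are §1, §2, §3, §5, and §6. §6 is among the surviving provisions, so the answer is yes.

Yes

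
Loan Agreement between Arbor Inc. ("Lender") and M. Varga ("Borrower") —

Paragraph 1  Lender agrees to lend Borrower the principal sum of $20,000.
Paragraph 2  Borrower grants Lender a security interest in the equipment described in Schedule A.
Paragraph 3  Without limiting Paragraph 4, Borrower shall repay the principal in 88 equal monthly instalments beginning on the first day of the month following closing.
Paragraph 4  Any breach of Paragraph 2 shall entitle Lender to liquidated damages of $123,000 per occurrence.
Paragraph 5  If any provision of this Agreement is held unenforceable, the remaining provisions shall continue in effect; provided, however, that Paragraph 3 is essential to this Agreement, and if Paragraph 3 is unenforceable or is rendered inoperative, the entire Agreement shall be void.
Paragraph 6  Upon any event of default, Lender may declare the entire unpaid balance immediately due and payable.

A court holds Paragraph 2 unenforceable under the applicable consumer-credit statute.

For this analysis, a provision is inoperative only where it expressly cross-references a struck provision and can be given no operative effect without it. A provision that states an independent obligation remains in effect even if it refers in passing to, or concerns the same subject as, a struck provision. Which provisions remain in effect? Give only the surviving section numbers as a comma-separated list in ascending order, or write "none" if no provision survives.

1, 3, 5, 6

Paragraph 2 is struck. The whole of Paragraph 4 is the liquidated-damages amount, defined by reference to Paragraph 2, so Paragraph 4 cannot stand once Paragraph 2 is removed. Paragraph 3 mentions Paragraph 4 but its own obligation stands independently of Paragraph 4, so Paragraph 3 is not affected. Paragraph 5 makes Paragraph 3 an essential term, but Paragraph 3 is unaffected, so the severability proviso in Paragraph 5 preserves the remaining provisions. Paragraph 1, Paragraph 3, Paragraph 5, and Paragraph 6 remain in effect.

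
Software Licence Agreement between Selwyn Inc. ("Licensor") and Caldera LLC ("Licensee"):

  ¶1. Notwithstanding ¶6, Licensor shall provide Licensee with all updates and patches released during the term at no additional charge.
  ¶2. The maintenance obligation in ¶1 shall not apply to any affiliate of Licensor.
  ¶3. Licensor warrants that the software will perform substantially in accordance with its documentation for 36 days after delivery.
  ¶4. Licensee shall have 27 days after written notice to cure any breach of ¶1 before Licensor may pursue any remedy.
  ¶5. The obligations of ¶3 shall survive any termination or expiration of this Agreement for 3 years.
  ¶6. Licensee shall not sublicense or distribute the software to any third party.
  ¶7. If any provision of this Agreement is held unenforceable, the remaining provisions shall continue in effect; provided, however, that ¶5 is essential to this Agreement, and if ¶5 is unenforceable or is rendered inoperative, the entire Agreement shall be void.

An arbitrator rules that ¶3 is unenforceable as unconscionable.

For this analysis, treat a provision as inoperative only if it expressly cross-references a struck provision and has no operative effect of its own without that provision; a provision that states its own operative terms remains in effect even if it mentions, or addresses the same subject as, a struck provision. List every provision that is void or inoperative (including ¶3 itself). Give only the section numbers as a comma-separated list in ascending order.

¶3 is struck. ¶5 merely fixes the survival period for ¶3; with ¶3 gone it has nothing to operate on and falls away. ¶7 makes ¶5 an essential term, and ¶5 has been rendered inoperative by the cascade; under ¶7, the entire Agreement is therefore void. No provision of the Agreement survives.

1, 2, 3, 4, 5, 6, 7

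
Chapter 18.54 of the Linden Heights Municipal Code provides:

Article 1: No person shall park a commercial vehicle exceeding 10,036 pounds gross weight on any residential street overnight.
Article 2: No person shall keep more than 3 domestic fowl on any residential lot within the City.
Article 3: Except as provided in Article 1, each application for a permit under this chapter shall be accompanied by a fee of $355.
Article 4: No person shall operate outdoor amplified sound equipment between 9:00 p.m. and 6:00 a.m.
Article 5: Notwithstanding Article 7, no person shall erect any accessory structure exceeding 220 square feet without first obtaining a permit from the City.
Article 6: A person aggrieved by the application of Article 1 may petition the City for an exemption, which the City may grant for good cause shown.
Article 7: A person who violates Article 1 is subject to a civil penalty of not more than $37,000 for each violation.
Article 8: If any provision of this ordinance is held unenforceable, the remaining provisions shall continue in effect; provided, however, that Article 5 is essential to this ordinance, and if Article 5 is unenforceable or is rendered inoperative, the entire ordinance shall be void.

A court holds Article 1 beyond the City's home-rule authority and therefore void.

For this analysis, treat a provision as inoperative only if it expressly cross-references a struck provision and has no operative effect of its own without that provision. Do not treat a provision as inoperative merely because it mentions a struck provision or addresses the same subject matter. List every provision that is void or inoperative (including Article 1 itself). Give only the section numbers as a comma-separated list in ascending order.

Article 1 is struck. Article 6 has no operative effect of its own apart from Article 1 and is therefore inoperative. Article 7 merely fixes the civil penalty for violating Article 1; with Article 1 gone it has nothing to operate on and falls away. Although Article 5 refers to Article 7, its operative terms do not depend on Article 7, so it remains in effect. Although Article 3 refers to Article 1, its operative terms do not depend on Article 1, so it remains in effect. Article 8 makes Article 5 an essential term, but Article 5 is unaffected, so the severability proviso in Article 8 preserves the remaining provisions. That leaves Article 2, Article 3, Article 4, Article 5, and Article 8 in effect.

1, 6, 7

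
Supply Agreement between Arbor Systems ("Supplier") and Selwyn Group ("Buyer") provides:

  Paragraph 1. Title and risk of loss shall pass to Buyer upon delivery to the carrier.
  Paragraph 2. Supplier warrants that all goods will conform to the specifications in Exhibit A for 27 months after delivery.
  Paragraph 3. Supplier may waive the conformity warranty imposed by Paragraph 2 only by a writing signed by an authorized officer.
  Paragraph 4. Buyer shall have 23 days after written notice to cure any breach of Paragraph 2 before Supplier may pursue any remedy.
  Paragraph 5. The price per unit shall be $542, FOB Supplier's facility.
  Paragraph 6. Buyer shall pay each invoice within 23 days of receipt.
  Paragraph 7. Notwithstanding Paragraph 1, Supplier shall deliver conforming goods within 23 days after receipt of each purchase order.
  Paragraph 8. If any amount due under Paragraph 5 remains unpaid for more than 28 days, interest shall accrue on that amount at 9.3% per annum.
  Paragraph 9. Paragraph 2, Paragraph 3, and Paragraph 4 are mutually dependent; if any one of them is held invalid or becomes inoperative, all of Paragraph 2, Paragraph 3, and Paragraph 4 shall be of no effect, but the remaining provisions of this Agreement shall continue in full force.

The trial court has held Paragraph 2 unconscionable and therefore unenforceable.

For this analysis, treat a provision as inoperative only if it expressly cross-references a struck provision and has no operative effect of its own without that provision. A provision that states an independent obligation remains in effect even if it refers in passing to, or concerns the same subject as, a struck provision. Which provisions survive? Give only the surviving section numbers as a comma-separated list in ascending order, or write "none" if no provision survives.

1, 5, 6, 7, 8, 9

Paragraph 2 is struck. Paragraph 3 merely fixes the waiver condition for Paragraph 2; with Paragraph 2 gone it has nothing to operate on and falls away. Paragraph 4 operates only by reference to Paragraph 2, so it falls with Paragraph 2. Paragraph 9 declares Paragraph 2, Paragraph 3, and Paragraph 4 mutually dependent; since one of them has fallen, all of them are of no effect. The remainder continues in force under Paragraph 9. Paragraph 1, Paragraph 5, Paragraph 6, Paragraph 7, Paragraph 8, and Paragraph 9 remain in effect.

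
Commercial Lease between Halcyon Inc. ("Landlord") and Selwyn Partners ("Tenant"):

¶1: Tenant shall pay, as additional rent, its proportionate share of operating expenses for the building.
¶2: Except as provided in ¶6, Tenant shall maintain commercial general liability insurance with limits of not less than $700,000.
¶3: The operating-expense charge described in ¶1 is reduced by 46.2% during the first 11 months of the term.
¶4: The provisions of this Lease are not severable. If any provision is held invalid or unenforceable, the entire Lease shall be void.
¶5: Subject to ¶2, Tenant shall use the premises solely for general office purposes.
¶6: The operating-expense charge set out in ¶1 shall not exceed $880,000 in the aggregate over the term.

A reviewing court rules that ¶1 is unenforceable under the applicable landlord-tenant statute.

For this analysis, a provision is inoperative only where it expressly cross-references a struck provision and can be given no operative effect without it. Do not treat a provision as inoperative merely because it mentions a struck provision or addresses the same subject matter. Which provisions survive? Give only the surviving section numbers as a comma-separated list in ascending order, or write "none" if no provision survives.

none

¶1 is struck. ¶3 does nothing except set the introductory reduction to the operating-expense charge by reference to ¶1; with ¶1 gone it has no independent effect and is inoperative. ¶6 operates only by reference to ¶1, so it falls with ¶1. ¶4 provides that the Lease is not severable, so the invalidity of any one provision voids the entire Lease. No provision of the Lease survives.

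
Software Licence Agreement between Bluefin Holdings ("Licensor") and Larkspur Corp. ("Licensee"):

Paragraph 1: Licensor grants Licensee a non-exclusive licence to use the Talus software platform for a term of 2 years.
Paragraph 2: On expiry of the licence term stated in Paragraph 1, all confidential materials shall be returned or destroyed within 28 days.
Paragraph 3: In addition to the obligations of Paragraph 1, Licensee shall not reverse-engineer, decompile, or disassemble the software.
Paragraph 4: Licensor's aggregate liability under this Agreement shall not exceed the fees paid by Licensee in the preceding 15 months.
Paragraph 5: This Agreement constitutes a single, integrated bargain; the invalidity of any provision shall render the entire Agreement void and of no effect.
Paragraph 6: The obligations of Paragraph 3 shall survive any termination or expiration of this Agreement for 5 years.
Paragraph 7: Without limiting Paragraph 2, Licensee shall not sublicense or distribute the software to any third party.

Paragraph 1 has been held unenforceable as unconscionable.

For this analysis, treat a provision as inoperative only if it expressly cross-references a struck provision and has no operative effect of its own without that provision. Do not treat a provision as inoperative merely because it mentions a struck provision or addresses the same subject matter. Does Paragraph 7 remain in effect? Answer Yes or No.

Paragraph 1 is struck. Paragraph 2 operates only by reference to Paragraph 1, so it falls with Paragraph 1. Paragraph 5 provides that the Agreement is not severable, so the invalidity of any one provision voids the entire Agreement. No provision of the Agreement survives. Paragraph 7 is among the inoperative provisions, so the answer is no.

No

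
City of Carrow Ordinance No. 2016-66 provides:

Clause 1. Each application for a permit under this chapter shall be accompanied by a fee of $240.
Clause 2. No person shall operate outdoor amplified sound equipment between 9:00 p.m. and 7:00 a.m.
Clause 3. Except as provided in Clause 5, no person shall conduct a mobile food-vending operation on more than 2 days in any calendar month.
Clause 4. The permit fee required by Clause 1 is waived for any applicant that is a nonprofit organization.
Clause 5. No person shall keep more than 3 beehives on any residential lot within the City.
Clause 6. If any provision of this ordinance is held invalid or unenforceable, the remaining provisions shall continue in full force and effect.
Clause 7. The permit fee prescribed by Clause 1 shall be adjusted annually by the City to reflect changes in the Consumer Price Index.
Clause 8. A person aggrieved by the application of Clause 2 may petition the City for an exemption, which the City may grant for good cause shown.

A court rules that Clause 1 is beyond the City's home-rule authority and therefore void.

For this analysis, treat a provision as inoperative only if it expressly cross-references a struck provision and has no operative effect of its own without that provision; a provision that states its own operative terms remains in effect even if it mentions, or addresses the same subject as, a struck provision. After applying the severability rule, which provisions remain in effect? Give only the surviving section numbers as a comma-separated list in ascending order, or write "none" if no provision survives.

2, 3, 5, 6, 8

Clause 1 is struck. Clause 4 does nothing except set the nonprofit waiver of the permit fee by reference to Clause 1; with Clause 1 gone it has no independent effect and is inoperative. The whole of Clause 7 is the indexation of the permit fee, defined by reference to Clause 1, so Clause 7 cannot stand once Clause 1 is removed. Under the severability clause in Clause 6, the remaining provisions continue in force. Clause 2, Clause 3, Clause 5, Clause 6, and Clause 8 remain in effect.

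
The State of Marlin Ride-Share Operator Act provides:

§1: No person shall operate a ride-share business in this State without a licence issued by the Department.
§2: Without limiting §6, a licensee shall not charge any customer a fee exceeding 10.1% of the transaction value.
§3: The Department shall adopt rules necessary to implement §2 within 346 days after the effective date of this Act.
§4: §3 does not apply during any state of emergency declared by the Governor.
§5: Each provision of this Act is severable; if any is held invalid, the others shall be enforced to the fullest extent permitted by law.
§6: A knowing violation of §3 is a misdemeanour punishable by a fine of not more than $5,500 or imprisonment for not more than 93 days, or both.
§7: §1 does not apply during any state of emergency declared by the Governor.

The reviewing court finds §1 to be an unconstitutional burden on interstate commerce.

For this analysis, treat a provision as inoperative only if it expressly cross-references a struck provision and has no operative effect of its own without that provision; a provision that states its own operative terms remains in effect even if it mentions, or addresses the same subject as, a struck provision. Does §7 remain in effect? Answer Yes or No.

No

§1 is struck. §7 has no operative effect of its own apart from §1 and is therefore inoperative. Under the severability clause in §5, the remaining provisions continue in force. §2, §3, §4, §5, and §6 remain in effect. §7 is among the inoperative provisions, so the answer is no.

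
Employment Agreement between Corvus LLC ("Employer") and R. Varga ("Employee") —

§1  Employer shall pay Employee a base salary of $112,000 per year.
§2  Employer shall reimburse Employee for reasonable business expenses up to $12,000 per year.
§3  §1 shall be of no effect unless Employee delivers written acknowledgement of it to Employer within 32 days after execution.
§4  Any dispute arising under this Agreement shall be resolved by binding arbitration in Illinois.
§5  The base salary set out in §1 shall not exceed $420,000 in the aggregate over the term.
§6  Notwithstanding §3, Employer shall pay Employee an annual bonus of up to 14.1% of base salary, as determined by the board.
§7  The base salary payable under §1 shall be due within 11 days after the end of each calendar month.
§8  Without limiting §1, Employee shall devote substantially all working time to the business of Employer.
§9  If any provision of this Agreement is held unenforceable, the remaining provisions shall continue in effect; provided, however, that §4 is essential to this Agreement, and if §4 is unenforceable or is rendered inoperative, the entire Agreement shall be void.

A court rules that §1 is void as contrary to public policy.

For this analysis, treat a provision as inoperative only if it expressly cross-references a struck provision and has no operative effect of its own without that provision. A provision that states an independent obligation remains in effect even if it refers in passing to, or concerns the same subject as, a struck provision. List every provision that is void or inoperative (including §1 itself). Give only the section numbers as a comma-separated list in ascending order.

§1 is struck. The only function of §3 is the acknowledgement condition for §1, so it cannot stand once §1 is removed. §5 does nothing except set the aggregate cap on the base salary by reference to §1; with §1 gone it has no independent effect and is inoperative. §7 operates only by reference to §1, so it falls with §1. §6 mentions §3 but its own obligation stands independently of §3, so §6 is not affected. Although §8 refers to §1, its operative terms do not depend on §1, so it remains in effect. §9 makes §4 an essential term, but §4 is unaffected, so the severability proviso in §9 preserves the remaining provisions. §2, §4, §6, §8, and §9 remain in effect.

1, 3, 5, 7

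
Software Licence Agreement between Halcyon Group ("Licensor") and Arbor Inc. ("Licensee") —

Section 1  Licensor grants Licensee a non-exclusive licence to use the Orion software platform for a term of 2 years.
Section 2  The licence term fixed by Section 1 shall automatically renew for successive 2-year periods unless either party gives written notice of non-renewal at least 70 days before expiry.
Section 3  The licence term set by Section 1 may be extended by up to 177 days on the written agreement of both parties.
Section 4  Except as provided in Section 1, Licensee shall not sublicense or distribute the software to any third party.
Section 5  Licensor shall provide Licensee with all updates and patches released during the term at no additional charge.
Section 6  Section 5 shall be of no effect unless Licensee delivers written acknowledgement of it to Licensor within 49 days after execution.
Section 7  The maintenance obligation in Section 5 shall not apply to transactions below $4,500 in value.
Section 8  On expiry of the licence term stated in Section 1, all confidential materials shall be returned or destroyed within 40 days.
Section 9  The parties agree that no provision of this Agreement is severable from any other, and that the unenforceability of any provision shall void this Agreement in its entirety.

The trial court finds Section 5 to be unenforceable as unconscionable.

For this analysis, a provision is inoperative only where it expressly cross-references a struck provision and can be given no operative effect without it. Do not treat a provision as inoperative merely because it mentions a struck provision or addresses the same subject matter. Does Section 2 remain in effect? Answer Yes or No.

Section 5 is struck. Section 6 has no operative effect of its own apart from Section 5 and is therefore inoperative. Section 7 has no operative effect of its own apart from Section 5 and is therefore inoperative. Section 9 provides that the Agreement is not severable, so the invalidity of any one provision voids the entire Agreement. No provision of the Agreement survives. Section 2 is among the inoperative provisions, so the answer is no.

No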